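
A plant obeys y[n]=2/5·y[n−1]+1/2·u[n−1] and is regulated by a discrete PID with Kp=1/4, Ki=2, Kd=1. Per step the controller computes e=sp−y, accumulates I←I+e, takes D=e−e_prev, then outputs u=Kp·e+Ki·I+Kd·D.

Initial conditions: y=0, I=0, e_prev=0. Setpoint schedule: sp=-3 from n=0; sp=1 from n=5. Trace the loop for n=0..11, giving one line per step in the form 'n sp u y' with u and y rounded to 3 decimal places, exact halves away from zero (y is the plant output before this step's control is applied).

(exact arithmetic carried between steps; '≈' marks a value shown rounded to 6 d.p. or computed from one; I and e_prev carry over from the previous line; the table rounds u and y to 3 d.p., halves away from zero)
n=0: y=0, sp=-3, e=sp−y=-3; I=-3, D=e−e_prev=-3; u=1/4·(-3)+2·(-3)+1·(-3)=-9.75; next y=2/5·0+1/2·(-9.75)=-4.875
n=1: y=-4.875, sp=-3, e=sp−y=1.875; I=-1.125, D=e−e_prev=4.875; u=1/4·1.875+2·(-1.125)+1·4.875=3.09375; next y=2/5·(-4.875)+1/2·3.09375=-0.403125
n=2: y=-0.403125, sp=-3, e=sp−y=-2.596875; I=-3.721875, D=e−e_prev=-4.471875; u=1/4·(-2.596875)+2·(-3.721875)+1·(-4.471875)≈-12.564844; next y=2/5·(-0.403125)+1/2·(-12.564844)≈-6.443672
n=3: y≈-6.443672, sp=-3, e=sp−y≈3.443672; I≈-0.278203, D=e−e_prev≈6.040547; u=1/4·3.443672+2·(-0.278203)+1·6.040547≈6.345059; next y=2/5·(-6.443672)+1/2·6.345059≈0.595061
n=4: y≈0.595061, sp=-3, e=sp−y≈-3.595061; I≈-3.873264, D=e−e_prev≈-7.038732; u=1/4·(-3.595061)+2·(-3.873264)+1·(-7.038732)≈-15.684025; next y=2/5·0.595061+1/2·(-15.684025)≈-7.603988
n=5: y≈-7.603988, sp=1, e=sp−y≈8.603988; I≈4.730725, D=e−e_prev≈12.199049; u=1/4·8.603988+2·4.730725+1·12.199049≈23.811495; next y=2/5·(-7.603988)+1/2·23.811495≈8.864152
n=6: y≈8.864152, sp=1, e=sp−y≈-7.864152; I≈-3.133428, D=e−e_prev≈-16.468140; u=1/4·(-7.864152)+2·(-3.133428)+1·(-16.468140)≈-24.701034; next y=2/5·8.864152+1/2·(-24.701034)≈-8.804856
n=7: y≈-8.804856, sp=1, e=sp−y≈9.804856; I≈6.671428, D=e−e_prev≈17.669008; u=1/4·9.804856+2·6.671428+1·17.669008≈33.463079; next y=2/5·(-8.804856)+1/2·33.463079≈13.209597
n=8: y≈13.209597, sp=1, e=sp−y≈-12.209597; I≈-5.538169, D=e−e_prev≈-22.014453; u=1/4·(-12.209597)+2·(-5.538169)+1·(-22.014453)≈-36.143190; next y=2/5·13.209597+1/2·(-36.143190)≈-12.787756
n=9: y≈-12.787756, sp=1, e=sp−y≈13.787756; I≈8.249587, D=e−e_prev≈25.997353; u=1/4·13.787756+2·8.249587+1·25.997353≈45.943467; next y=2/5·(-12.787756)+1/2·45.943467≈17.856631
n=10: y≈17.856631, sp=1, e=sp−y≈-16.856631; I≈-8.607044, D=e−e_prev≈-30.644387; u=1/4·(-16.856631)+2·(-8.607044)+1·(-30.644387)≈-52.072632; next y=2/5·17.856631+1/2·(-52.072632)≈-18.893664
n=11: y≈-18.893664, sp=1, e=sp−y≈19.893664; I≈11.286620, D=e−e_prev≈36.750295; u=1/4·19.893664+2·11.286620+1·36.750295≈64.296950; next y=2/5·(-18.893664)+1/2·64.296950≈24.591010

0 -3 -9.750 0.000
1 -3 3.094 -4.875
2 -3 -12.565 -0.403
3 -3 6.345 -6.444
4 -3 -15.684 0.595
5 1 23.811 -7.604
6 1 -24.701 8.864
7 1 33.463 -8.805
8 1 -36.143 13.210
9 1 45.943 -12.788
10 1 -52.073 17.857
11 1 64.297 -18.894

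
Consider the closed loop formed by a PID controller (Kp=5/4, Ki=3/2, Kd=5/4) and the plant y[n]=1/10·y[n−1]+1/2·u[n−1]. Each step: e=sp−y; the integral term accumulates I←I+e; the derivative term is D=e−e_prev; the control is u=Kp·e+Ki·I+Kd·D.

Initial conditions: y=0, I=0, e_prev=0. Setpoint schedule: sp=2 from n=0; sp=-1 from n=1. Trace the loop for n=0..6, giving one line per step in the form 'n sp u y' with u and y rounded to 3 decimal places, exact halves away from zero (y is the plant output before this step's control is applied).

0 2 8.000 0.000
1 -1 -19.500 4.000
2 -1 35.150 -9.350
3 -1 -72.973 16.640
4 -1 138.904 -34.822
5 -1 -277.859 65.970
6 -1 540.885 -132.332

(exact arithmetic carried between steps; '≈' marks a value shown rounded to 6 d.p. or computed from one; I and e_prev carry over from the previous line; the table rounds u and y to 3 d.p., halves away from zero)
n=0: y=0, sp=2, e=sp−y=2; I=2, D=e−e_prev=2; u=5/4·2+3/2·2+5/4·2=8; next y=1/10·0+1/2·8=4
n=1: y=4, sp=-1, e=sp−y=-5; I=-3, D=e−e_prev=-7; u=5/4·(-5)+3/2·(-3)+5/4·(-7)=-19.5; next y=1/10·4+1/2·(-19.5)=-9.35
n=2: y=-9.35, sp=-1, e=sp−y=8.35; I=5.35, D=e−e_prev=13.35; u=5/4·8.35+3/2·5.35+5/4·13.35=35.15; next y=1/10·(-9.35)+1/2·35.15=16.64
n=3: y=16.64, sp=-1, e=sp−y=-17.64; I=-12.29, D=e−e_prev=-25.99; u=5/4·(-17.64)+3/2·(-12.29)+5/4·(-25.99)=-72.9725; next y=1/10·16.64+1/2·(-72.9725)=-34.82225
n=4: y=-34.82225, sp=-1, e=sp−y=33.82225; I=21.53225, D=e−e_prev=51.46225; u=5/4·33.82225+3/2·21.53225+5/4·51.46225=138.904; next y=1/10·(-34.82225)+1/2·138.904=65.969775
n=5: y=65.969775, sp=-1, e=sp−y=-66.969775; I=-45.437525, D=e−e_prev=-100.792025; u=5/4·(-66.969775)+3/2·(-45.437525)+5/4·(-100.792025)≈-277.858538; next y=1/10·65.969775+1/2·(-277.858538)≈-132.332291
n=6: y≈-132.332291, sp=-1, e=sp−y≈131.332291; I≈85.894766, D=e−e_prev≈198.302066; u=5/4·131.332291+3/2·85.894766+5/4·198.302066≈540.885096; next y=1/10·(-132.332291)+1/2·540.885096≈257.209319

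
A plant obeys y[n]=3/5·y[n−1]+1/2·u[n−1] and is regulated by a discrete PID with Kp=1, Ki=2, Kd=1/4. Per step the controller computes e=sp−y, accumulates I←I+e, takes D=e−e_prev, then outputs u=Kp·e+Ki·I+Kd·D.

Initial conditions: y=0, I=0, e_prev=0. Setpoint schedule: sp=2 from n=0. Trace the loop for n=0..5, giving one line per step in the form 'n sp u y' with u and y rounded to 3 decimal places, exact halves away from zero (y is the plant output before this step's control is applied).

0 2 6.500 0.000
1 2 -0.563 3.250
2 2 2.889 1.669
3 2 0.631 2.446
4 2 2.088 1.783
5 2 1.281 2.114

(exact arithmetic carried between steps; '≈' marks a value shown rounded to 6 d.p. or computed from one; I and e_prev carry over from the previous line; the table rounds u and y to 3 d.p., halves away from zero)
n=0: y=0, sp=2, e=sp−y=2; I=2, D=e−e_prev=2; u=1·2+2·2+1/4·2=6.5; next y=3/5·0+1/2·6.5=3.25
n=1: y=3.25, sp=2, e=sp−y=-1.25; I=0.75, D=e−e_prev=-3.25; u=1·(-1.25)+2·0.75+1/4·(-3.25)=-0.5625; next y=3/5·3.25+1/2·(-0.5625)=1.66875
n=2: y=1.66875, sp=2, e=sp−y=0.33125; I=1.08125, D=e−e_prev=1.58125; u=1·0.33125+2·1.08125+1/4·1.58125≈2.889063; next y=3/5·1.66875+1/2·2.889063≈2.445781
n=3: y≈2.445781, sp=2, e=sp−y≈-0.445781; I≈0.635469, D=e−e_prev≈-0.777031; u=1·(-0.445781)+2·0.635469+1/4·(-0.777031)≈0.630898; next y=3/5·2.445781+1/2·0.630898≈1.782918
n=4: y≈1.782918, sp=2, e=sp−y≈0.217082; I≈0.852551, D=e−e_prev≈0.662863; u=1·0.217082+2·0.852551+1/4·0.662863≈2.087899; next y=3/5·1.782918+1/2·2.087899≈2.113700
n=5: y≈2.113700, sp=2, e=sp−y≈-0.113700; I≈0.738850, D=e−e_prev≈-0.330783; u=1·(-0.113700)+2·0.738850+1/4·(-0.330783)≈1.281304; next y=3/5·2.113700+1/2·1.281304≈1.908873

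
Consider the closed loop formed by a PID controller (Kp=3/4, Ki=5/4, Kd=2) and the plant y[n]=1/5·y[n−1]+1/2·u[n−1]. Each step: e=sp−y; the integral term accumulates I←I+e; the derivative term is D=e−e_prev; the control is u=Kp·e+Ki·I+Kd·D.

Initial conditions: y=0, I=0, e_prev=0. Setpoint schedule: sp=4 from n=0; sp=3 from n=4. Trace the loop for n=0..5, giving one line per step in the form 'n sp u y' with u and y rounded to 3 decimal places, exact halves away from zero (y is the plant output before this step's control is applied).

(exact arithmetic carried between steps; '≈' marks a value shown rounded to 6 d.p. or computed from one; I and e_prev carry over from the previous line; the table rounds u and y to 3 d.p., halves away from zero)
n=0: y=0, sp=4, e=sp−y=4; I=4, D=e−e_prev=4; u=3/4·4+5/4·4+2·4=16; next y=1/5·0+1/2·16=8
n=1: y=8, sp=4, e=sp−y=-4; I=0, D=e−e_prev=-8; u=3/4·(-4)+5/4·0+2·(-8)=-19; next y=1/5·8+1/2·(-19)=-7.9
n=2: y=-7.9, sp=4, e=sp−y=11.9; I=11.9, D=e−e_prev=15.9; u=3/4·11.9+5/4·11.9+2·15.9=55.6; next y=1/5·(-7.9)+1/2·55.6=26.22
n=3: y=26.22, sp=4, e=sp−y=-22.22; I=-10.32, D=e−e_prev=-34.12; u=3/4·(-22.22)+5/4·(-10.32)+2·(-34.12)=-97.805; next y=1/5·26.22+1/2·(-97.805)=-43.6585
n=4: y=-43.6585, sp=3, e=sp−y=46.6585; I=36.3385, D=e−e_prev=68.8785; u=3/4·46.6585+5/4·36.3385+2·68.8785=218.174; next y=1/5·(-43.6585)+1/2·218.174=100.3553
n=5: y=100.3553, sp=3, e=sp−y=-97.3553; I=-61.0168, D=e−e_prev=-144.0138; u=3/4·(-97.3553)+5/4·(-61.0168)+2·(-144.0138)=-437.315075; next y=1/5·100.3553+1/2·(-437.315075)≈-198.586478

0 4 16.000 0.000
1 4 -19.000 8.000
2 4 55.600 -7.900
3 4 -97.805 26.220
4 3 218.174 -43.659
5 3 -437.315 100.355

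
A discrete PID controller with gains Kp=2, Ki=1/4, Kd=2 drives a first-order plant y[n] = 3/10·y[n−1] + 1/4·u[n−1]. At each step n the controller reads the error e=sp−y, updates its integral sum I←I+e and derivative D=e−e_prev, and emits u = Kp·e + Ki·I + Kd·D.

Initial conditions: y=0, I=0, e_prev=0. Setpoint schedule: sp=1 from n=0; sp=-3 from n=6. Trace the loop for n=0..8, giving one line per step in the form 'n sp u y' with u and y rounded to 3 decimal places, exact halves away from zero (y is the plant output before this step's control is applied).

0 1 4.250 0.000
1 1 -2.016 1.063
2 1 5.396 -0.185
3 1 -3.087 1.294
4 1 6.925 -0.384
5 1 -4.583 1.616
6 -3 -8.060 -0.661
7 -3 1.399 -2.213
8 -3 -9.973 -0.314

(exact arithmetic carried between steps; '≈' marks a value shown rounded to 6 d.p. or computed from one; I and e_prev carry over from the previous line; the table rounds u and y to 3 d.p., halves away from zero)
n=0: y=0, sp=1, e=sp−y=1; I=1, D=e−e_prev=1; u=2·1+1/4·1+2·1=4.25; next y=3/10·0+1/4·4.25=1.0625
n=1: y=1.0625, sp=1, e=sp−y=-0.0625; I=0.9375, D=e−e_prev=-1.0625; u=2·(-0.0625)+1/4·0.9375+2·(-1.0625)=-2.015625; next y=3/10·1.0625+1/4·(-2.015625)≈-0.185156
n=2: y≈-0.185156, sp=1, e=sp−y≈1.185156; I≈2.122656, D=e−e_prev≈1.247656; u=2·1.185156+1/4·2.122656+2·1.247656≈5.396289; next y=3/10·(-0.185156)+1/4·5.396289≈1.293525
n=3: y≈1.293525, sp=1, e=sp−y≈-0.293525; I≈1.829131, D=e−e_prev≈-1.478682; u=2·(-0.293525)+1/4·1.829131+2·(-1.478682)≈-3.087131; next y=3/10·1.293525+1/4·(-3.087131)≈-0.383725
n=4: y≈-0.383725, sp=1, e=sp−y≈1.383725; I≈3.212856, D=e−e_prev≈1.677251; u=2·1.383725+1/4·3.212856+2·1.677251≈6.925166; next y=3/10·(-0.383725)+1/4·6.925166≈1.616174
n=5: y≈1.616174, sp=1, e=sp−y≈-0.616174; I≈2.596682, D=e−e_prev≈-1.999899; u=2·(-0.616174)+1/4·2.596682+2·(-1.999899)≈-4.582975; next y=3/10·1.616174+1/4·(-4.582975)≈-0.660892
n=6: y≈-0.660892, sp=-3, e=sp−y≈-2.339108; I≈0.257574, D=e−e_prev≈-1.722934; u=2·(-2.339108)+1/4·0.257574+2·(-1.722934)≈-8.059692; next y=3/10·(-0.660892)+1/4·(-8.059692)≈-2.213191
n=7: y≈-2.213191, sp=-3, e=sp−y≈-0.786809; I≈-0.529236, D=e−e_prev≈1.552299; u=2·(-0.786809)+1/4·(-0.529236)+2·1.552299≈1.398670; next y=3/10·(-2.213191)+1/4·1.398670≈-0.314290
n=8: y≈-0.314290, sp=-3, e=sp−y≈-2.685710; I≈-3.214946, D=e−e_prev≈-1.898901; u=2·(-2.685710)+1/4·(-3.214946)+2·(-1.898901)≈-9.972959; next y=3/10·(-0.314290)+1/4·(-9.972959)≈-2.587527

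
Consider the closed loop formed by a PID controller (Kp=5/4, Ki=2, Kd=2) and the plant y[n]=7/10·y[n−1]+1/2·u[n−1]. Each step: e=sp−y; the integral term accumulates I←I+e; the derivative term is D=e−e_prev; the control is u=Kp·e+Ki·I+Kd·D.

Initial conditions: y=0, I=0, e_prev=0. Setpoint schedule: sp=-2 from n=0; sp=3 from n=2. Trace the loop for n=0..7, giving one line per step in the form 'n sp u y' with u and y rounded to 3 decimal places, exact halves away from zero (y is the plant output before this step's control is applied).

(exact arithmetic carried between steps; '≈' marks a value shown rounded to 6 d.p. or computed from one; I and e_prev carry over from the previous line; the table rounds u and y to 3 d.p., halves away from zero)
n=0: y=0, sp=-2, e=sp−y=-2; I=-2, D=e−e_prev=-2; u=5/4·(-2)+2·(-2)+2·(-2)=-10.5; next y=7/10·0+1/2·(-10.5)=-5.25
n=1: y=-5.25, sp=-2, e=sp−y=3.25; I=1.25, D=e−e_prev=5.25; u=5/4·3.25+2·1.25+2·5.25=17.0625; next y=7/10·(-5.25)+1/2·17.0625=4.85625
n=2: y=4.85625, sp=3, e=sp−y=-1.85625; I=-0.60625, D=e−e_prev=-5.10625; u=5/4·(-1.85625)+2·(-0.60625)+2·(-5.10625)≈-13.745313; next y=7/10·4.85625+1/2·(-13.745313)≈-3.473281
n=3: y≈-3.473281, sp=3, e=sp−y≈6.473281; I≈5.867031, D=e−e_prev≈8.329531; u=5/4·6.473281+2·5.867031+2·8.329531≈36.484727; next y=7/10·(-3.473281)+1/2·36.484727≈15.811066
n=4: y≈15.811066, sp=3, e=sp−y≈-12.811066; I≈-6.944035, D=e−e_prev≈-19.284348; u=5/4·(-12.811066)+2·(-6.944035)+2·(-19.284348)≈-68.470599; next y=7/10·15.811066+1/2·(-68.470599)≈-23.167553
n=5: y≈-23.167553, sp=3, e=sp−y≈26.167553; I≈19.223518, D=e−e_prev≈38.978619; u=5/4·26.167553+2·19.223518+2·38.978619≈149.113715; next y=7/10·(-23.167553)+1/2·149.113715≈58.339570
n=6: y≈58.339570, sp=3, e=sp−y≈-55.339570; I≈-36.116053, D=e−e_prev≈-81.507123; u=5/4·(-55.339570)+2·(-36.116053)+2·(-81.507123)≈-304.420815; next y=7/10·58.339570+1/2·(-304.420815)≈-111.372708
n=7: y≈-111.372708, sp=3, e=sp−y≈114.372708; I≈78.256655, D=e−e_prev≈169.712279; u=5/4·114.372708+2·78.256655+2·169.712279≈638.903754; next y=7/10·(-111.372708)+1/2·638.903754≈241.490981

0 -2 -10.500 0.000
1 -2 17.063 -5.250
2 3 -13.745 4.856
3 3 36.485 -3.473
4 3 -68.471 15.811
5 3 149.114 -23.168
6 3 -304.421 58.340
7 3 638.904 -111.373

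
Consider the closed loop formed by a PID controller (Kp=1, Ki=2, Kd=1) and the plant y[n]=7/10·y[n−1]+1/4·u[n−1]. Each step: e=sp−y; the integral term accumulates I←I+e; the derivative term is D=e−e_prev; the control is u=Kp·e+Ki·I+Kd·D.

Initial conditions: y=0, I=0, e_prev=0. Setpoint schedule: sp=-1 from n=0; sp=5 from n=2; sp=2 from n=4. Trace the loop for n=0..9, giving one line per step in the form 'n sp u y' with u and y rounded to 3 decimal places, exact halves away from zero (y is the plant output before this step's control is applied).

(exact arithmetic carried between steps; '≈' marks a value shown rounded to 6 d.p. or computed from one; I and e_prev carry over from the previous line; the table rounds u and y to 3 d.p., halves away from zero)
n=0: y=0, sp=-1, e=sp−y=-1; I=-1, D=e−e_prev=-1; u=1·(-1)+2·(-1)+1·(-1)=-4; next y=7/10·0+1/4·(-4)=-1
n=1: y=-1, sp=-1, e=sp−y=0; I=-1, D=e−e_prev=1; u=1·0+2·(-1)+1·1=-1; next y=7/10·(-1)+1/4·(-1)=-0.95
n=2: y=-0.95, sp=5, e=sp−y=5.95; I=4.95, D=e−e_prev=5.95; u=1·5.95+2·4.95+1·5.95=21.8; next y=7/10·(-0.95)+1/4·21.8=4.785
n=3: y=4.785, sp=5, e=sp−y=0.215; I=5.165, D=e−e_prev=-5.735; u=1·0.215+2·5.165+1·(-5.735)=4.81; next y=7/10·4.785+1/4·4.81=4.552
n=4: y=4.552, sp=2, e=sp−y=-2.552; I=2.613, D=e−e_prev=-2.767; u=1·(-2.552)+2·2.613+1·(-2.767)=-0.093; next y=7/10·4.552+1/4·(-0.093)=3.16315
n=5: y=3.16315, sp=2, e=sp−y=-1.16315; I=1.44985, D=e−e_prev=1.38885; u=1·(-1.16315)+2·1.44985+1·1.38885=3.1254; next y=7/10·3.16315+1/4·3.1254=2.995555
n=6: y=2.995555, sp=2, e=sp−y=-0.995555; I=0.454295, D=e−e_prev=0.167595; u=1·(-0.995555)+2·0.454295+1·0.167595=0.08063; next y=7/10·2.995555+1/4·0.08063=2.117046
n=7: y=2.117046, sp=2, e=sp−y=-0.117046; I=0.337249, D=e−e_prev=0.878509; u=1·(-0.117046)+2·0.337249+1·0.878509=1.435961; next y=7/10·2.117046+1/4·1.435961≈1.840922
n=8: y≈1.840922, sp=2, e=sp−y≈0.159078; I≈0.496327, D=e−e_prev≈0.276124; u=1·0.159078+2·0.496327+1·0.276124≈1.427854; next y=7/10·1.840922+1/4·1.427854≈1.645609
n=9: y≈1.645609, sp=2, e=sp−y≈0.354391; I≈0.850717, D=e−e_prev≈0.195313; u=1·0.354391+2·0.850717+1·0.195313≈2.251138; next y=7/10·1.645609+1/4·2.251138≈1.714711

0 -1 -4.000 0.000
1 -1 -1.000 -1.000
2 5 21.800 -0.950
3 5 4.810 4.785
4 2 -0.093 4.552
5 2 3.125 3.163
6 2 0.081 2.996
7 2 1.436 2.117
8 2 1.428 1.841
9 2 2.251 1.646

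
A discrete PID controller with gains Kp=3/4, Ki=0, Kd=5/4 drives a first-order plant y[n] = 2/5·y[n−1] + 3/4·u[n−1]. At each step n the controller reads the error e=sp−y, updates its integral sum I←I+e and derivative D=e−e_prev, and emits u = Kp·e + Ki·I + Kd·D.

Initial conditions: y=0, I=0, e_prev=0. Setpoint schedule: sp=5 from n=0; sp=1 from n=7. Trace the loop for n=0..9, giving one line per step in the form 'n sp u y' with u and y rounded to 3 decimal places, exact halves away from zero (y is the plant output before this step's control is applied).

0 5 10.000 0.000
1 5 -11.250 7.500
2 5 24.000 -5.438
3 5 -34.697 15.825
4 5 62.917 -19.693
5 5 -99.487 39.310
6 5 170.669 -58.891
7 1 -286.755 104.446
8 1 477.883 -173.288
9 1 -794.054 289.097

(exact arithmetic carried between steps; '≈' marks a value shown rounded to 6 d.p. or computed from one; I and e_prev carry over from the previous line; the table rounds u and y to 3 d.p., halves away from zero)
n=0: y=0, sp=5, e=sp−y=5; I=5, D=e−e_prev=5; u=3/4·5+0·5+5/4·5=10; next y=2/5·0+3/4·10=7.5
n=1: y=7.5, sp=5, e=sp−y=-2.5; I=2.5, D=e−e_prev=-7.5; u=3/4·(-2.5)+0·2.5+5/4·(-7.5)=-11.25; next y=2/5·7.5+3/4·(-11.25)=-5.4375
n=2: y=-5.4375, sp=5, e=sp−y=10.4375; I=12.9375, D=e−e_prev=12.9375; u=3/4·10.4375+0·12.9375+5/4·12.9375=24; next y=2/5·(-5.4375)+3/4·24=15.825
n=3: y=15.825, sp=5, e=sp−y=-10.825; I=2.1125, D=e−e_prev=-21.2625; u=3/4·(-10.825)+0·2.1125+5/4·(-21.2625)=-34.696875; next y=2/5·15.825+3/4·(-34.696875)≈-19.692656
n=4: y≈-19.692656, sp=5, e=sp−y≈24.692656; I≈26.805156, D=e−e_prev≈35.517656; u=3/4·24.692656+0·26.805156+5/4·35.517656≈62.916563; next y=2/5·(-19.692656)+3/4·62.916563≈39.310359
n=5: y≈39.310359, sp=5, e=sp−y≈-34.310359; I≈-7.505203, D=e−e_prev≈-59.003016; u=3/4·(-34.310359)+0·(-7.505203)+5/4·(-59.003016)≈-99.486539; next y=2/5·39.310359+3/4·(-99.486539)≈-58.890761
n=6: y≈-58.890761, sp=5, e=sp−y≈63.890761; I≈56.385557, D=e−e_prev≈98.201120; u=3/4·63.890761+0·56.385557+5/4·98.201120≈170.669470; next y=2/5·(-58.890761)+3/4·170.669470≈104.445799
n=7: y≈104.445799, sp=1, e=sp−y≈-103.445799; I≈-47.060241, D=e−e_prev≈-167.336559; u=3/4·(-103.445799)+0·(-47.060241)+5/4·(-167.336559)≈-286.755048; next y=2/5·104.445799+3/4·(-286.755048)≈-173.287966
n=8: y≈-173.287966, sp=1, e=sp−y≈174.287966; I≈127.227725, D=e−e_prev≈277.733765; u=3/4·174.287966+0·127.227725+5/4·277.733765≈477.883181; next y=2/5·(-173.287966)+3/4·477.883181≈289.097199
n=9: y≈289.097199, sp=1, e=sp−y≈-288.097199; I≈-160.869474, D=e−e_prev≈-462.385166; u=3/4·(-288.097199)+0·(-160.869474)+5/4·(-462.385166)≈-794.054356; next y=2/5·289.097199+3/4·(-794.054356)≈-479.901888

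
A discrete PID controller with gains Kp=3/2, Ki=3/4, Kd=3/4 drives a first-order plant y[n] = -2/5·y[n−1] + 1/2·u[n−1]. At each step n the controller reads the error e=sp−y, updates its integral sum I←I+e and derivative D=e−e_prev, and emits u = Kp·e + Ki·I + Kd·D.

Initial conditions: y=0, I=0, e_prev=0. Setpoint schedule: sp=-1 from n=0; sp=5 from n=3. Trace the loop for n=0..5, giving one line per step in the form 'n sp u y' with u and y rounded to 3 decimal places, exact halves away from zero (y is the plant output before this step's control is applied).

0 -1 -3.000 0.000
1 -1 1.500 -1.500
2 -1 -7.800 1.350
3 5 27.945 -4.440
4 5 -34.383 15.749
5 5 90.415 -23.491

(exact arithmetic carried between steps; '≈' marks a value shown rounded to 6 d.p. or computed from one; I and e_prev carry over from the previous line; the table rounds u and y to 3 d.p., halves away from zero)
n=0: y=0, sp=-1, e=sp−y=-1; I=-1, D=e−e_prev=-1; u=3/2·(-1)+3/4·(-1)+3/4·(-1)=-3; next y=-2/5·0+1/2·(-3)=-1.5
n=1: y=-1.5, sp=-1, e=sp−y=0.5; I=-0.5, D=e−e_prev=1.5; u=3/2·0.5+3/4·(-0.5)+3/4·1.5=1.5; next y=-2/5·(-1.5)+1/2·1.5=1.35
n=2: y=1.35, sp=-1, e=sp−y=-2.35; I=-2.85, D=e−e_prev=-2.85; u=3/2·(-2.35)+3/4·(-2.85)+3/4·(-2.85)=-7.8; next y=-2/5·1.35+1/2·(-7.8)=-4.44
n=3: y=-4.44, sp=5, e=sp−y=9.44; I=6.59, D=e−e_prev=11.79; u=3/2·9.44+3/4·6.59+3/4·11.79=27.945; next y=-2/5·(-4.44)+1/2·27.945=15.7485
n=4: y=15.7485, sp=5, e=sp−y=-10.7485; I=-4.1585, D=e−e_prev=-20.1885; u=3/2·(-10.7485)+3/4·(-4.1585)+3/4·(-20.1885)=-34.383; next y=-2/5·15.7485+1/2·(-34.383)=-23.4909
n=5: y=-23.4909, sp=5, e=sp−y=28.4909; I=24.3324, D=e−e_prev=39.2394; u=3/2·28.4909+3/4·24.3324+3/4·39.2394=90.4152; next y=-2/5·(-23.4909)+1/2·90.4152=54.60396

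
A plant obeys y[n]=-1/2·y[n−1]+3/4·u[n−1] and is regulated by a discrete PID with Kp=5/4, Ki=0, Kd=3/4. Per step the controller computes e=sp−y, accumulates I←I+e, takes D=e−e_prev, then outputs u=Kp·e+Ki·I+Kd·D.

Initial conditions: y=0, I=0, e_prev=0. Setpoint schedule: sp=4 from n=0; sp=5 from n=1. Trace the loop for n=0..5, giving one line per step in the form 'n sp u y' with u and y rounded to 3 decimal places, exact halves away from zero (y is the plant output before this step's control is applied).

(exact arithmetic carried between steps; '≈' marks a value shown rounded to 6 d.p. or computed from one; I and e_prev carry over from the previous line; the table rounds u and y to 3 d.p., halves away from zero)
n=0: y=0, sp=4, e=sp−y=4; I=4, D=e−e_prev=4; u=5/4·4+0·4+3/4·4=8; next y=-1/2·0+3/4·8=6
n=1: y=6, sp=5, e=sp−y=-1; I=3, D=e−e_prev=-5; u=5/4·(-1)+0·3+3/4·(-5)=-5; next y=-1/2·6+3/4·(-5)=-6.75
n=2: y=-6.75, sp=5, e=sp−y=11.75; I=14.75, D=e−e_prev=12.75; u=5/4·11.75+0·14.75+3/4·12.75=24.25; next y=-1/2·(-6.75)+3/4·24.25=21.5625
n=3: y=21.5625, sp=5, e=sp−y=-16.5625; I=-1.8125, D=e−e_prev=-28.3125; u=5/4·(-16.5625)+0·(-1.8125)+3/4·(-28.3125)=-41.9375; next y=-1/2·21.5625+3/4·(-41.9375)=-42.234375
n=4: y=-42.234375, sp=5, e=sp−y=47.234375; I=45.421875, D=e−e_prev=63.796875; u=5/4·47.234375+0·45.421875+3/4·63.796875=106.890625; next y=-1/2·(-42.234375)+3/4·106.890625≈101.285156
n=5: y≈101.285156, sp=5, e=sp−y≈-96.285156; I≈-50.863281, D=e−e_prev≈-143.519531; u=5/4·(-96.285156)+0·(-50.863281)+3/4·(-143.519531)≈-227.996094; next y=-1/2·101.285156+3/4·(-227.996094)≈-221.639648

0 4 8.000 0.000
1 5 -5.000 6.000
2 5 24.250 -6.750
3 5 -41.938 21.563
4 5 106.891 -42.234
5 5 -227.996 101.285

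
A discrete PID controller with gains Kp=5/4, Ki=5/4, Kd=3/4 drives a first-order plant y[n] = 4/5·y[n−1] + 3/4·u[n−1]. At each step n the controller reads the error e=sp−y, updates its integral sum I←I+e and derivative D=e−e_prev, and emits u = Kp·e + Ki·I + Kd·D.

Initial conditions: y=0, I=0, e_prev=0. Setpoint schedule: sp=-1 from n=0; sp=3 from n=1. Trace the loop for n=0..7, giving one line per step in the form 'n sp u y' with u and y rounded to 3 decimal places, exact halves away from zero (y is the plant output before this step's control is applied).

(exact arithmetic carried between steps; '≈' marks a value shown rounded to 6 d.p. or computed from one; I and e_prev carry over from the previous line; the table rounds u and y to 3 d.p., halves away from zero)
n=0: y=0, sp=-1, e=sp−y=-1; I=-1, D=e−e_prev=-1; u=5/4·(-1)+5/4·(-1)+3/4·(-1)=-3.25; next y=4/5·0+3/4·(-3.25)=-2.4375
n=1: y=-2.4375, sp=3, e=sp−y=5.4375; I=4.4375, D=e−e_prev=6.4375; u=5/4·5.4375+5/4·4.4375+3/4·6.4375=17.171875; next y=4/5·(-2.4375)+3/4·17.171875≈10.928906
n=2: y≈10.928906, sp=3, e=sp−y≈-7.928906; I≈-3.491406, D=e−e_prev≈-13.366406; u=5/4·(-7.928906)+5/4·(-3.491406)+3/4·(-13.366406)≈-24.300195; next y=4/5·10.928906+3/4·(-24.300195)≈-9.482021
n=3: y≈-9.482021, sp=3, e=sp−y≈12.482021; I≈8.990615, D=e−e_prev≈20.410928; u=5/4·12.482021+5/4·8.990615+3/4·20.410928≈42.148992; next y=4/5·(-9.482021)+3/4·42.148992≈24.026127
n=4: y≈24.026127, sp=3, e=sp−y≈-21.026127; I≈-12.035511, D=e−e_prev≈-33.508148; u=5/4·(-21.026127)+5/4·(-12.035511)+3/4·(-33.508148)≈-66.458158; next y=4/5·24.026127+3/4·(-66.458158)≈-30.622718
n=5: y≈-30.622718, sp=3, e=sp−y≈33.622718; I≈21.587206, D=e−e_prev≈54.648844; u=5/4·33.622718+5/4·21.587206+3/4·54.648844≈109.999038; next y=4/5·(-30.622718)+3/4·109.999038≈58.001104
n=6: y≈58.001104, sp=3, e=sp−y≈-55.001104; I≈-33.413898, D=e−e_prev≈-88.623822; u=5/4·(-55.001104)+5/4·(-33.413898)+3/4·(-88.623822)≈-176.986620; next y=4/5·58.001104+3/4·(-176.986620)≈-86.339081
n=7: y≈-86.339081, sp=3, e=sp−y≈89.339081; I≈55.925183, D=e−e_prev≈144.340186; u=5/4·89.339081+5/4·55.925183+3/4·144.340186≈289.835469; next y=4/5·(-86.339081)+3/4·289.835469≈148.305337

0 -1 -3.250 0.000
1 3 17.172 -2.438
2 3 -24.300 10.929
3 3 42.149 -9.482
4 3 -66.458 24.026
5 3 109.999 -30.623
6 3 -176.987 58.001
7 3 289.835 -86.339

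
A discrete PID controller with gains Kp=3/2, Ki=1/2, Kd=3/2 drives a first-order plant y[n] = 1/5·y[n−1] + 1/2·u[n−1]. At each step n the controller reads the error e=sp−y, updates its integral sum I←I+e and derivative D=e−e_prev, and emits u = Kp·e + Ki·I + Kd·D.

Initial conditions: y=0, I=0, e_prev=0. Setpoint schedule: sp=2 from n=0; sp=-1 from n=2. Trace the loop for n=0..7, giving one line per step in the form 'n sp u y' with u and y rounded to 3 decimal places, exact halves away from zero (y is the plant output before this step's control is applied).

(exact arithmetic carried between steps; '≈' marks a value shown rounded to 6 d.p. or computed from one; I and e_prev carry over from the previous line; the table rounds u and y to 3 d.p., halves away from zero)
n=0: y=0, sp=2, e=sp−y=2; I=2, D=e−e_prev=2; u=3/2·2+1/2·2+3/2·2=7; next y=1/5·0+1/2·7=3.5
n=1: y=3.5, sp=2, e=sp−y=-1.5; I=0.5, D=e−e_prev=-3.5; u=3/2·(-1.5)+1/2·0.5+3/2·(-3.5)=-7.25; next y=1/5·3.5+1/2·(-7.25)=-2.925
n=2: y=-2.925, sp=-1, e=sp−y=1.925; I=2.425, D=e−e_prev=3.425; u=3/2·1.925+1/2·2.425+3/2·3.425=9.2375; next y=1/5·(-2.925)+1/2·9.2375=4.03375
n=3: y=4.03375, sp=-1, e=sp−y=-5.03375; I=-2.60875, D=e−e_prev=-6.95875; u=3/2·(-5.03375)+1/2·(-2.60875)+3/2·(-6.95875)=-19.293125; next y=1/5·4.03375+1/2·(-19.293125)≈-8.839813
n=4: y≈-8.839813, sp=-1, e=sp−y≈7.839813; I≈5.231063, D=e−e_prev≈12.873563; u=3/2·7.839813+1/2·5.231063+3/2·12.873563≈33.685594; next y=1/5·(-8.839813)+1/2·33.685594≈15.074834
n=5: y≈15.074834, sp=-1, e=sp−y≈-16.074834; I≈-10.843772, D=e−e_prev≈-23.914647; u=3/2·(-16.074834)+1/2·(-10.843772)+3/2·(-23.914647)≈-65.406108; next y=1/5·15.074834+1/2·(-65.406108)≈-29.688087
n=6: y≈-29.688087, sp=-1, e=sp−y≈28.688087; I≈17.844315, D=e−e_prev≈44.762921; u=3/2·28.688087+1/2·17.844315+3/2·44.762921≈119.098670; next y=1/5·(-29.688087)+1/2·119.098670≈53.611718
n=7: y≈53.611718, sp=-1, e=sp−y≈-54.611718; I≈-36.767403, D=e−e_prev≈-83.299805; u=3/2·(-54.611718)+1/2·(-36.767403)+3/2·(-83.299805)≈-225.250985; next y=1/5·53.611718+1/2·(-225.250985)≈-101.903149

0 2 7.000 0.000
1 2 -7.250 3.500
2 -1 9.238 -2.925
3 -1 -19.293 4.034
4 -1 33.686 -8.840
5 -1 -65.406 15.075
6 -1 119.099 -29.688
7 -1 -225.251 53.612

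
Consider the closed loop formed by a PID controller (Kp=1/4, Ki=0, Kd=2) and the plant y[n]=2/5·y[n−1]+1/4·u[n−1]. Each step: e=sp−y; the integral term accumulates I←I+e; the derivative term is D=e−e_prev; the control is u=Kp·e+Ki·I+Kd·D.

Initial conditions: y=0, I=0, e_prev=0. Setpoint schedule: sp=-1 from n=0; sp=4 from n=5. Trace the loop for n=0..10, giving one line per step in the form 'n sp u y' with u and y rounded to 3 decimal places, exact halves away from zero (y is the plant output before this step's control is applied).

(exact arithmetic carried between steps; '≈' marks a value shown rounded to 6 d.p. or computed from one; I and e_prev carry over from the previous line; the table rounds u and y to 3 d.p., halves away from zero)
n=0: y=0, sp=-1, e=sp−y=-1; I=-1, D=e−e_prev=-1; u=1/4·(-1)+0·(-1)+2·(-1)=-2.25; next y=2/5·0+1/4·(-2.25)=-0.5625
n=1: y=-0.5625, sp=-1, e=sp−y=-0.4375; I=-1.4375, D=e−e_prev=0.5625; u=1/4·(-0.4375)+0·(-1.4375)+2·0.5625=1.015625; next y=2/5·(-0.5625)+1/4·1.015625≈0.028906
n=2: y≈0.028906, sp=-1, e=sp−y≈-1.028906; I≈-2.466406, D=e−e_prev≈-0.591406; u=1/4·(-1.028906)+0·(-2.466406)+2·(-0.591406)≈-1.440039; next y=2/5·0.028906+1/4·(-1.440039)≈-0.348447
n=3: y≈-0.348447, sp=-1, e=sp−y≈-0.651553; I≈-3.117959, D=e−e_prev≈0.377354; u=1/4·(-0.651553)+0·(-3.117959)+2·0.377354≈0.591819; next y=2/5·(-0.348447)+1/4·0.591819≈0.008576
n=4: y≈0.008576, sp=-1, e=sp−y≈-1.008576; I≈-4.126535, D=e−e_prev≈-0.357023; u=1/4·(-1.008576)+0·(-4.126535)+2·(-0.357023)≈-0.966190; next y=2/5·0.008576+1/4·(-0.966190)≈-0.238117
n=5: y≈-0.238117, sp=4, e=sp−y≈4.238117; I≈0.111582, D=e−e_prev≈5.246693; u=1/4·4.238117+0·0.111582+2·5.246693≈11.552915; next y=2/5·(-0.238117)+1/4·11.552915≈2.792982
n=6: y≈2.792982, sp=4, e=sp−y≈1.207018; I≈1.318600, D=e−e_prev≈-3.031099; u=1/4·1.207018+0·1.318600+2·(-3.031099)≈-5.760444; next y=2/5·2.792982+1/4·(-5.760444)≈-0.322918
n=7: y≈-0.322918, sp=4, e=sp−y≈4.322918; I≈5.641519, D=e−e_prev≈3.115900; u=1/4·4.322918+0·5.641519+2·3.115900≈7.312530; next y=2/5·(-0.322918)+1/4·7.312530≈1.698965
n=8: y≈1.698965, sp=4, e=sp−y≈2.301035; I≈7.942553, D=e−e_prev≈-2.021883; u=1/4·2.301035+0·7.942553+2·(-2.021883)≈-3.468508; next y=2/5·1.698965+1/4·(-3.468508)≈-0.187541
n=9: y≈-0.187541, sp=4, e=sp−y≈4.187541; I≈12.130094, D=e−e_prev≈1.886506; u=1/4·4.187541+0·12.130094+2·1.886506≈4.819897; next y=2/5·(-0.187541)+1/4·4.819897≈1.129958
n=10: y≈1.129958, sp=4, e=sp−y≈2.870042; I≈15.000136, D=e−e_prev≈-1.317499; u=1/4·2.870042+0·15.000136+2·(-1.317499)≈-1.917487; next y=2/5·1.129958+1/4·(-1.917487)≈-0.027389

0 -1 -2.250 0.000
1 -1 1.016 -0.563
2 -1 -1.440 0.029
3 -1 0.592 -0.348
4 -1 -0.966 0.009
5 4 11.553 -0.238
6 4 -5.760 2.793
7 4 7.313 -0.323
8 4 -3.469 1.699
9 4 4.820 -0.188
10 4 -1.917 1.130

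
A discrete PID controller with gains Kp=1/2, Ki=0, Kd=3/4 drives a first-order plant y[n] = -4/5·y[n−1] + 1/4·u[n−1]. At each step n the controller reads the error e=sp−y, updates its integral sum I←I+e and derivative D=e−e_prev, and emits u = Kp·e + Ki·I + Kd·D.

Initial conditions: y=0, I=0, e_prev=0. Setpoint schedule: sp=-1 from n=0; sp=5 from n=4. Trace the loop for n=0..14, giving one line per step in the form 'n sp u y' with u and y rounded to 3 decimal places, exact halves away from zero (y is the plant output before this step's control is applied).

0 -1 -1.250 0.000
1 -1 -0.109 -0.313
2 -1 -1.013 0.223
3 -1 0.206 -0.431
4 5 6.181 0.397
5 5 1.262 1.228
6 5 4.254 -0.667
7 5 0.004 1.597
8 5 5.294 -1.277
9 5 -1.388 2.345
10 5 7.037 -2.223
11 5 -3.589 3.538
12 5 9.812 -3.727
13 5 -7.089 5.435
14 5 14.227 -6.120

(exact arithmetic carried between steps; '≈' marks a value shown rounded to 6 d.p. or computed from one; I and e_prev carry over from the previous line; the table rounds u and y to 3 d.p., halves away from zero)
n=0: y=0, sp=-1, e=sp−y=-1; I=-1, D=e−e_prev=-1; u=1/2·(-1)+0·(-1)+3/4·(-1)=-1.25; next y=-4/5·0+1/4·(-1.25)=-0.3125
n=1: y=-0.3125, sp=-1, e=sp−y=-0.6875; I=-1.6875, D=e−e_prev=0.3125; u=1/2·(-0.6875)+0·(-1.6875)+3/4·0.3125=-0.109375; next y=-4/5·(-0.3125)+1/4·(-0.109375)≈0.222656
n=2: y≈0.222656, sp=-1, e=sp−y≈-1.222656; I≈-2.910156, D=e−e_prev≈-0.535156; u=1/2·(-1.222656)+0·(-2.910156)+3/4·(-0.535156)≈-1.012695; next y=-4/5·0.222656+1/4·(-1.012695)≈-0.431299
n=3: y≈-0.431299, sp=-1, e=sp−y≈-0.568701; I≈-3.478857, D=e−e_prev≈0.653955; u=1/2·(-0.568701)+0·(-3.478857)+3/4·0.653955≈0.206116; next y=-4/5·(-0.431299)+1/4·0.206116≈0.396568
n=4: y≈0.396568, sp=5, e=sp−y≈4.603432; I≈1.124575, D=e−e_prev≈5.172133; u=1/2·4.603432+0·1.124575+3/4·5.172133≈6.180816; next y=-4/5·0.396568+1/4·6.180816≈1.227950
n=5: y≈1.227950, sp=5, e=sp−y≈3.772050; I≈4.896625, D=e−e_prev≈-0.831382; u=1/2·3.772050+0·4.896625+3/4·(-0.831382)≈1.262489; next y=-4/5·1.227950+1/4·1.262489≈-0.666737
n=6: y≈-0.666737, sp=5, e=sp−y≈5.666737; I≈10.563362, D=e−e_prev≈1.894687; u=1/2·5.666737+0·10.563362+3/4·1.894687≈4.254384; next y=-4/5·(-0.666737)+1/4·4.254384≈1.596986
n=7: y≈1.596986, sp=5, e=sp−y≈3.403014; I≈13.966377, D=e−e_prev≈-2.263723; u=1/2·3.403014+0·13.966377+3/4·(-2.263723)≈0.003715; next y=-4/5·1.596986+1/4·0.003715≈-1.276660
n=8: y≈-1.276660, sp=5, e=sp−y≈6.276660; I≈20.243037, D=e−e_prev≈2.873646; u=1/2·6.276660+0·20.243037+3/4·2.873646≈5.293565; next y=-4/5·(-1.276660)+1/4·5.293565≈2.344719
n=9: y≈2.344719, sp=5, e=sp−y≈2.655281; I≈22.898317, D=e−e_prev≈-3.621379; u=1/2·2.655281+0·22.898317+3/4·(-3.621379)≈-1.388394; next y=-4/5·2.344719+1/4·(-1.388394)≈-2.222874
n=10: y≈-2.222874, sp=5, e=sp−y≈7.222874; I≈30.121191, D=e−e_prev≈4.567593; u=1/2·7.222874+0·30.121191+3/4·4.567593≈7.037132; next y=-4/5·(-2.222874)+1/4·7.037132≈3.537582
n=11: y≈3.537582, sp=5, e=sp−y≈1.462418; I≈31.583609, D=e−e_prev≈-5.760456; u=1/2·1.462418+0·31.583609+3/4·(-5.760456)≈-3.589133; next y=-4/5·3.537582+1/4·(-3.589133)≈-3.727349
n=12: y≈-3.727349, sp=5, e=sp−y≈8.727349; I≈40.310958, D=e−e_prev≈7.264931; u=1/2·8.727349+0·40.310958+3/4·7.264931≈9.812373; next y=-4/5·(-3.727349)+1/4·9.812373≈5.434972
n=13: y≈5.434972, sp=5, e=sp−y≈-0.434972; I≈39.875986, D=e−e_prev≈-9.162321; u=1/2·(-0.434972)+0·39.875986+3/4·(-9.162321)≈-7.089227; next y=-4/5·5.434972+1/4·(-7.089227)≈-6.120285
n=14: y≈-6.120285, sp=5, e=sp−y≈11.120285; I≈50.996270, D=e−e_prev≈11.555257; u=1/2·11.120285+0·50.996270+3/4·11.555257≈14.226585; next y=-4/5·(-6.120285)+1/4·14.226585≈8.452874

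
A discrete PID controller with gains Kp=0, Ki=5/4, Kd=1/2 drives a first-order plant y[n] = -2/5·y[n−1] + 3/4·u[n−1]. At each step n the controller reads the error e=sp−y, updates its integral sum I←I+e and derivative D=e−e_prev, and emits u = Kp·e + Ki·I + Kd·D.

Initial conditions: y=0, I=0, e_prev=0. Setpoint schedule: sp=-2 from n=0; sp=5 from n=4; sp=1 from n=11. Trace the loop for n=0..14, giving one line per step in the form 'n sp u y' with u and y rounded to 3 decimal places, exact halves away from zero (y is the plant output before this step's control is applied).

(exact arithmetic carried between steps; '≈' marks a value shown rounded to 6 d.p. or computed from one; I and e_prev carry over from the previous line; the table rounds u and y to 3 d.p., halves away from zero)
n=0: y=0, sp=-2, e=sp−y=-2; I=-2, D=e−e_prev=-2; u=0·(-2)+5/4·(-2)+1/2·(-2)=-3.5; next y=-2/5·0+3/4·(-3.5)=-2.625
n=1: y=-2.625, sp=-2, e=sp−y=0.625; I=-1.375, D=e−e_prev=2.625; u=0·0.625+5/4·(-1.375)+1/2·2.625=-0.40625; next y=-2/5·(-2.625)+3/4·(-0.40625)≈0.745313
n=2: y≈0.745313, sp=-2, e=sp−y≈-2.745313; I≈-4.120313, D=e−e_prev≈-3.370313; u=0·(-2.745313)+5/4·(-4.120313)+1/2·(-3.370313)≈-6.835547; next y=-2/5·0.745313+3/4·(-6.835547)≈-5.424785
n=3: y≈-5.424785, sp=-2, e=sp−y≈3.424785; I≈-0.695527, D=e−e_prev≈6.170098; u=0·3.424785+5/4·(-0.695527)+1/2·6.170098≈2.215640; next y=-2/5·(-5.424785)+3/4·2.215640≈3.831644
n=4: y≈3.831644, sp=5, e=sp−y≈1.168356; I≈0.472829, D=e−e_prev≈-2.256429; u=0·1.168356+5/4·0.472829+1/2·(-2.256429)≈-0.537178; next y=-2/5·3.831644+3/4·(-0.537178)≈-1.935541
n=5: y≈-1.935541, sp=5, e=sp−y≈6.935541; I≈7.408370, D=e−e_prev≈5.767185; u=0·6.935541+5/4·7.408370+1/2·5.767185≈12.144055; next y=-2/5·(-1.935541)+3/4·12.144055≈9.882258
n=6: y≈9.882258, sp=5, e=sp−y≈-4.882258; I≈2.526112, D=e−e_prev≈-11.817799; u=0·(-4.882258)+5/4·2.526112+1/2·(-11.817799)≈-2.751259; next y=-2/5·9.882258+3/4·(-2.751259)≈-6.016348
n=7: y≈-6.016348, sp=5, e=sp−y≈11.016348; I≈13.542460, D=e−e_prev≈15.898606; u=0·11.016348+5/4·13.542460+1/2·15.898606≈24.877378; next y=-2/5·(-6.016348)+3/4·24.877378≈21.064572
n=8: y≈21.064572, sp=5, e=sp−y≈-16.064572; I≈-2.522113, D=e−e_prev≈-27.080920; u=0·(-16.064572)+5/4·(-2.522113)+1/2·(-27.080920)≈-16.693101; next y=-2/5·21.064572+3/4·(-16.693101)≈-20.945655
n=9: y≈-20.945655, sp=5, e=sp−y≈25.945655; I≈23.423542, D=e−e_prev≈42.010227; u=0·25.945655+5/4·23.423542+1/2·42.010227≈50.284541; next y=-2/5·(-20.945655)+3/4·50.284541≈46.091668
n=10: y≈46.091668, sp=5, e=sp−y≈-41.091668; I≈-17.668126, D=e−e_prev≈-67.037322; u=0·(-41.091668)+5/4·(-17.668126)+1/2·(-67.037322)≈-55.603818; next y=-2/5·46.091668+3/4·(-55.603818)≈-60.139531
n=11: y≈-60.139531, sp=1, e=sp−y≈61.139531; I≈43.471405, D=e−e_prev≈102.231198; u=0·61.139531+5/4·43.471405+1/2·102.231198≈105.454855; next y=-2/5·(-60.139531)+3/4·105.454855≈103.146954
n=12: y≈103.146954, sp=1, e=sp−y≈-102.146954; I≈-58.675549, D=e−e_prev≈-163.286484; u=0·(-102.146954)+5/4·(-58.675549)+1/2·(-163.286484)≈-154.987678; next y=-2/5·103.146954+3/4·(-154.987678)≈-157.499540
n=13: y≈-157.499540, sp=1, e=sp−y≈158.499540; I≈99.823991, D=e−e_prev≈260.646494; u=0·158.499540+5/4·99.823991+1/2·260.646494≈255.103236; next y=-2/5·(-157.499540)+3/4·255.103236≈254.327243
n=14: y≈254.327243, sp=1, e=sp−y≈-253.327243; I≈-153.503252, D=e−e_prev≈-411.826783; u=0·(-253.327243)+5/4·(-153.503252)+1/2·(-411.826783)≈-397.792457; next y=-2/5·254.327243+3/4·(-397.792457)≈-400.075240

0 -2 -3.500 0.000
1 -2 -0.406 -2.625
2 -2 -6.836 0.745
3 -2 2.216 -5.425
4 5 -0.537 3.832
5 5 12.144 -1.936
6 5 -2.751 9.882
7 5 24.877 -6.016
8 5 -16.693 21.065
9 5 50.285 -20.946
10 5 -55.604 46.092
11 1 105.455 -60.140
12 1 -154.988 103.147
13 1 255.103 -157.500
14 1 -397.792 254.327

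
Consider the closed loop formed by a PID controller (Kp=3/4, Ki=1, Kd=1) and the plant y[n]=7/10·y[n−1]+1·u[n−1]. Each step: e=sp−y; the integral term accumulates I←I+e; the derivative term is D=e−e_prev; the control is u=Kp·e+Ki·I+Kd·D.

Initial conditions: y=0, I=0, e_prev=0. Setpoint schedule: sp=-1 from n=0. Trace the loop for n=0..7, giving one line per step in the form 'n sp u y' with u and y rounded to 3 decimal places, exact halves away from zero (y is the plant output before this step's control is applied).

0 -1 -2.750 0.000
1 -1 4.813 -2.750
2 -1 -11.691 2.888
3 -1 24.591 -9.669
4 -1 -54.899 17.822
5 -1 119.445 -42.423
6 -1 -262.850 89.749
7 -1 575.454 -200.026

(exact arithmetic carried between steps; '≈' marks a value shown rounded to 6 d.p. or computed from one; I and e_prev carry over from the previous line; the table rounds u and y to 3 d.p., halves away from zero)
n=0: y=0, sp=-1, e=sp−y=-1; I=-1, D=e−e_prev=-1; u=3/4·(-1)+1·(-1)+1·(-1)=-2.75; next y=7/10·0+1·(-2.75)=-2.75
n=1: y=-2.75, sp=-1, e=sp−y=1.75; I=0.75, D=e−e_prev=2.75; u=3/4·1.75+1·0.75+1·2.75=4.8125; next y=7/10·(-2.75)+1·4.8125=2.8875
n=2: y=2.8875, sp=-1, e=sp−y=-3.8875; I=-3.1375, D=e−e_prev=-5.6375; u=3/4·(-3.8875)+1·(-3.1375)+1·(-5.6375)=-11.690625; next y=7/10·2.8875+1·(-11.690625)=-9.669375
n=3: y=-9.669375, sp=-1, e=sp−y=8.669375; I=5.531875, D=e−e_prev=12.556875; u=3/4·8.669375+1·5.531875+1·12.556875≈24.590781; next y=7/10·(-9.669375)+1·24.590781≈17.822219
n=4: y≈17.822219, sp=-1, e=sp−y≈-18.822219; I≈-13.290344, D=e−e_prev≈-27.491594; u=3/4·(-18.822219)+1·(-13.290344)+1·(-27.491594)≈-54.898602; next y=7/10·17.822219+1·(-54.898602)≈-42.423048
n=5: y≈-42.423048, sp=-1, e=sp−y≈41.423048; I≈28.132705, D=e−e_prev≈60.245267; u=3/4·41.423048+1·28.132705+1·60.245267≈119.445258; next y=7/10·(-42.423048)+1·119.445258≈89.749124
n=6: y≈89.749124, sp=-1, e=sp−y≈-90.749124; I≈-62.616420, D=e−e_prev≈-132.172173; u=3/4·(-90.749124)+1·(-62.616420)+1·(-132.172173)≈-262.850436; next y=7/10·89.749124+1·(-262.850436)≈-200.026049
n=7: y≈-200.026049, sp=-1, e=sp−y≈199.026049; I≈136.409629, D=e−e_prev≈289.775173; u=3/4·199.026049+1·136.409629+1·289.775173≈575.454338; next y=7/10·(-200.026049)+1·575.454338≈435.436104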